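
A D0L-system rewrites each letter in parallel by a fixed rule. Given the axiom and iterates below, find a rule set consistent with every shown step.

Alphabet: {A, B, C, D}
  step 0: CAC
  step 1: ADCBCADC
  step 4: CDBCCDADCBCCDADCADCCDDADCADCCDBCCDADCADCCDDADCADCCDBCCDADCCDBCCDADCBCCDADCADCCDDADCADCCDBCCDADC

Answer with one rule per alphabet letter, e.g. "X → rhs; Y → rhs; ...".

A->BC, B->D, C->ADC, D->CD

  step 0 ⇒ step 1: CAC ⇒ ADC·BC·ADC
    A ↦ BC
    C ↦ ADC
    B ↦ D  (constrained at step 1)
    D ↦ CD  (constrained at step 1)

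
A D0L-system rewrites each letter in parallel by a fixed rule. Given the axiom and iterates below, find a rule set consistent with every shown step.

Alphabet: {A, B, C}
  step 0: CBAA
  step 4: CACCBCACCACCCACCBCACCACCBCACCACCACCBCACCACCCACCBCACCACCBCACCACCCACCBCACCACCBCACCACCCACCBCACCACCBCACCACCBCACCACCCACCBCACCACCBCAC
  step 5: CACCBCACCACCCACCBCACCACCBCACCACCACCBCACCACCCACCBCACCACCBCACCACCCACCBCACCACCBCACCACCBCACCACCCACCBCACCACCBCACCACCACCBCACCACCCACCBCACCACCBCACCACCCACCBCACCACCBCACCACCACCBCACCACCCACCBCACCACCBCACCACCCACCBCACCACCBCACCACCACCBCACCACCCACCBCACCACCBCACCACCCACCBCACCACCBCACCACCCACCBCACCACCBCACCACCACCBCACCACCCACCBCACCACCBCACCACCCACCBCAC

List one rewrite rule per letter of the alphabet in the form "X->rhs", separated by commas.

  step 4 ⇒ step 5: CACCBCACCACCCACCBCACCACCBCACCACCACCBCACCACCCACCBCACCACCBCACCACCCACCBCACCACCBCACCACCCACCBCACCACCBCACCACCBCACCACCCACCBCACCACCBCAC ⇒ CAC·CB·CAC·CAC·C·CAC·CB·CAC·CAC·CB·CAC·CAC·CAC·CB·CAC·CAC·C·CAC·CB·CAC·CAC·CB·CAC·CAC·C·CAC·CB·CAC·CAC·CB·CAC·CAC·CB·CAC·CAC·C·CAC·CB·CAC·CAC·CB·CAC·CAC·CAC·CB·CAC·CAC·C·CAC·CB·CAC·CAC·CB·CAC·CAC·C·CAC·CB·CAC·CAC·CB·CAC·CAC·CAC·CB·CAC·CAC·C·CAC·CB·CAC·CAC·CB·CAC·CAC·C·CAC·CB·CAC·CAC·CB·CAC·CAC·CAC·CB·CAC·CAC·C·CAC·CB·CAC·CAC·CB·CAC·CAC·C·CAC·CB·CAC·CAC·CB·CAC·CAC·C·CAC·CB·CAC·CAC·CB·CAC·CAC·CAC·CB·CAC·CAC·C·CAC·CB·CAC·CAC·CB·CAC·CAC·C·CAC·CB·CAC
    A ↦ CB
    B ↦ C
    C ↦ CAC

A->CB, B->C, C->CAC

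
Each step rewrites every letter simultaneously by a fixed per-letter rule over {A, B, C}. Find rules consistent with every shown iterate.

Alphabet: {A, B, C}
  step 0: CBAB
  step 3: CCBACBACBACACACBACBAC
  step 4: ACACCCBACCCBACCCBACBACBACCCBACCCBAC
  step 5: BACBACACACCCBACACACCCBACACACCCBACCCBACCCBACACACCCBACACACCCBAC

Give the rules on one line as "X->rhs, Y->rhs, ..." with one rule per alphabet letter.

A->B, B->CC, C->AC

  step 4 ⇒ step 5: ACACCCBACCCBACCCBACBACBACCCBACCCBAC ⇒ B·AC·B·AC·AC·AC·CC·B·AC·AC·AC·CC·B·AC·AC·AC·CC·B·AC·CC·B·AC·CC·B·AC·AC·AC·CC·B·AC·AC·AC·CC·B·AC
    A ↦ B
    B ↦ CC
    C ↦ AC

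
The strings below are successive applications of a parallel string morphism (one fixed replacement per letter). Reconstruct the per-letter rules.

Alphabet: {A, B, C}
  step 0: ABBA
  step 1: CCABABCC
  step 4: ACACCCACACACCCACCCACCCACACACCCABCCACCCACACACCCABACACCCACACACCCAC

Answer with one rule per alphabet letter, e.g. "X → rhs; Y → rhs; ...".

A->CC, B->AB, C->AC

  step 0 ⇒ step 1: ABBA ⇒ CC·AB·AB·CC
    A ↦ CC
    B ↦ AB
    C ↦ AC  (constrained at step 1)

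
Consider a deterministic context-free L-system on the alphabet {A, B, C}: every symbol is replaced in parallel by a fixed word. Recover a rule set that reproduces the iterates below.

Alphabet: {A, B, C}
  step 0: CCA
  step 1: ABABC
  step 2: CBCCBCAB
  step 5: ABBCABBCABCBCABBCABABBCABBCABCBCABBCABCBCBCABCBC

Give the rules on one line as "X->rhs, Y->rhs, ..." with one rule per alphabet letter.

  step 1 ⇒ step 2: ABABC ⇒ C·BC·C·BC·AB
    A ↦ C
    B ↦ BC
    C ↦ AB

A->C, B->BC, C->AB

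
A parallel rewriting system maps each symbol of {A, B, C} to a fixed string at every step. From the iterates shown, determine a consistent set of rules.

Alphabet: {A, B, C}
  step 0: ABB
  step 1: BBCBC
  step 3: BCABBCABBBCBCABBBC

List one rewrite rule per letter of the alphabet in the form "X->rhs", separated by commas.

A->B, B->BC, C->AB

  step 0 ⇒ step 1: ABB ⇒ B·BC·BC
    A ↦ B
    B ↦ BC
    C ↦ AB  (constrained at step 1)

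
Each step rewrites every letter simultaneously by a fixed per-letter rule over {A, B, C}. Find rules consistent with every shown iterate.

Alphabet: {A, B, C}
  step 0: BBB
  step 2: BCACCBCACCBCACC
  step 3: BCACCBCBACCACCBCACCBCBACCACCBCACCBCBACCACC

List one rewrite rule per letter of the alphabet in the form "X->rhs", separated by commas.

A->BCB, B->BC, C->ACC

  step 2 ⇒ step 3: BCACCBCACCBCACC ⇒ BC·ACC·BCB·ACC·ACC·BC·ACC·BCB·ACC·ACC·BC·ACC·BCB·ACC·ACC
    A ↦ BCB
    B ↦ BC
    C ↦ ACC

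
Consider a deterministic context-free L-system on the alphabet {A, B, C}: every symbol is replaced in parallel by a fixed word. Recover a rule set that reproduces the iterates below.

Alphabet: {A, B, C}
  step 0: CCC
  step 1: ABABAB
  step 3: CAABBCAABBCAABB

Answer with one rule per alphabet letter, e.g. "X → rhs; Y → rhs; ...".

A->B, B->CA, C->AB

  step 0 ⇒ step 1: CCC ⇒ AB·AB·AB
    C ↦ AB
    A ↦ B  (constrained at step 1)
    B ↦ CA  (constrained at step 1)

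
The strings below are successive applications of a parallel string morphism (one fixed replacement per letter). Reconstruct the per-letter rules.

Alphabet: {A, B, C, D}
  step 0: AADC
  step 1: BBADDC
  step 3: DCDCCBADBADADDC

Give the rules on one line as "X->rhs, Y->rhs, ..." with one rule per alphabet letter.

A->B, B->C, C->DC, D->AD

  step 0 ⇒ step 1: AADC ⇒ B·B·AD·DC
    A ↦ B
    C ↦ DC
    D ↦ AD
    B ↦ C  (constrained at step 1)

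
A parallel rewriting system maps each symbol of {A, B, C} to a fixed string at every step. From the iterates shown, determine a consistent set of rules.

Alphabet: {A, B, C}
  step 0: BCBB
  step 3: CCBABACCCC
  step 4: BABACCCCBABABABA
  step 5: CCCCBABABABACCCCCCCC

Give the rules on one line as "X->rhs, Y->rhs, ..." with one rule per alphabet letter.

A->C, B->C, C->BA

  step 4 ⇒ step 5: BABACCCCBABABABA ⇒ C·C·C·C·BA·BA·BA·BA·C·C·C·C·C·C·C·C
    A ↦ C
    B ↦ C
    C ↦ BA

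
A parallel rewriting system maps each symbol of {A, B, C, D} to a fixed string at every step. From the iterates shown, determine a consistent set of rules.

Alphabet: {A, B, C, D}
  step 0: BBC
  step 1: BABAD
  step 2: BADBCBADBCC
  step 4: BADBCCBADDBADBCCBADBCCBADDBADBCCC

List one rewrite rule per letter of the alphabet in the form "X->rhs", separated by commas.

  step 1 ⇒ step 2: BABAD ⇒ BA·DBC·BA·DBC·C
    A ↦ DBC
    B ↦ BA
    D ↦ C
  step 0 ⇒ step 1: BBC ⇒ BA·BA·D
    C ↦ D

A->DBC, B->BA, C->D, D->C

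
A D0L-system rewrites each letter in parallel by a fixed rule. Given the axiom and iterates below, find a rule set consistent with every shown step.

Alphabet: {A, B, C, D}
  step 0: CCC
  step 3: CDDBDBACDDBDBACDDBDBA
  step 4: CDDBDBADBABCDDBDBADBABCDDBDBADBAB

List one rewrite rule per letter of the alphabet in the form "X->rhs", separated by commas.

  step 3 ⇒ step 4: CDDBDBACDDBDBACDDBDBA ⇒ CD·DB·DB·A·DB·A·B·CD·DB·DB·A·DB·A·B·CD·DB·DB·A·DB·A·B
    A ↦ B
    B ↦ A
    C ↦ CD
    D ↦ DB

A->B, B->A, C->CD, D->DB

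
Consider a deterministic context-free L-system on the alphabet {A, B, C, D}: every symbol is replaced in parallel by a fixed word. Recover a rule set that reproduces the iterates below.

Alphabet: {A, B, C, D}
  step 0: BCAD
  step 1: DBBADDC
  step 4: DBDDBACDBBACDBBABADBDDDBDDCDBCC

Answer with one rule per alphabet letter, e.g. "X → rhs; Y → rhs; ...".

  step 0 ⇒ step 1: BCAD ⇒ DB·BA·DD·C
    A ↦ DD
    B ↦ DB
    C ↦ BA
    D ↦ C

A->DD, B->DB, C->BA, D->C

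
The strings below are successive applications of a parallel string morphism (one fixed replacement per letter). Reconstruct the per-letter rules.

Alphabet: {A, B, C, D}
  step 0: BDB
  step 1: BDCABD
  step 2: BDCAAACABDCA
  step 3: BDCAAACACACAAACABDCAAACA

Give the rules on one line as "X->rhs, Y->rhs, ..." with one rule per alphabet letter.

A->CA, B->BD, C->AA, D->CA

  step 2 ⇒ step 3: BDCAAACABDCA ⇒ BD·CA·AA·CA·CA·CA·AA·CA·BD·CA·AA·CA
    A ↦ CA
    B ↦ BD
    C ↦ AA
    D ↦ CA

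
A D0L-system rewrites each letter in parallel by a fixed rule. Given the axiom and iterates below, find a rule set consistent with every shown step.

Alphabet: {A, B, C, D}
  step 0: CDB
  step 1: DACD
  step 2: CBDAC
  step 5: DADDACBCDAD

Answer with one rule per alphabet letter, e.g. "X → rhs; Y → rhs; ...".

A->B, B->D, C->DA, D->C

  step 1 ⇒ step 2: DACD ⇒ C·B·DA·C
    A ↦ B
    C ↦ DA
    D ↦ C
  step 0 ⇒ step 1: CDB ⇒ DA·C·D
    B ↦ D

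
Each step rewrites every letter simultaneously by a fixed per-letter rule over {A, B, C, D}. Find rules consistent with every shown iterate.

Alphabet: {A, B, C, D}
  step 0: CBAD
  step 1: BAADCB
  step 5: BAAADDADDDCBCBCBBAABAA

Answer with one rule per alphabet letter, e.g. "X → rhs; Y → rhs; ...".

A->D, B->A, C->BA, D->CB

  step 0 ⇒ step 1: CBAD ⇒ BA·A·D·CB
    A ↦ D
    B ↦ A
    C ↦ BA
    D ↦ CB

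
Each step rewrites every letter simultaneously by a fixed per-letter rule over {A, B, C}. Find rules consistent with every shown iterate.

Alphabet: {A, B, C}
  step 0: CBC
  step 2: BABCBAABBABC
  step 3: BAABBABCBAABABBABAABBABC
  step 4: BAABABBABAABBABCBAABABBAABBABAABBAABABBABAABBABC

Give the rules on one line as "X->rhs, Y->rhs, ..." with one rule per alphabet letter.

  step 3 ⇒ step 4: BAABBABCBAABABBABAABBABC ⇒ BA·AB·AB·BA·BA·AB·BA·BC·BA·AB·AB·BA·AB·BA·BA·AB·BA·AB·AB·BA·BA·AB·BA·BC
    A ↦ AB
    B ↦ BA
    C ↦ BC

A->AB, B->BA, C->BC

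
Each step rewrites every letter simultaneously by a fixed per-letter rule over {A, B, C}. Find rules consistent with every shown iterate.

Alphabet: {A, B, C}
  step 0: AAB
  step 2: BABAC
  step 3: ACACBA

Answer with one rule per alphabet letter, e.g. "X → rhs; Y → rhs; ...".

A->C, B->A, C->BA

  step 2 ⇒ step 3: BABAC ⇒ A·C·A·C·BA
    A ↦ C
    B ↦ A
    C ↦ BA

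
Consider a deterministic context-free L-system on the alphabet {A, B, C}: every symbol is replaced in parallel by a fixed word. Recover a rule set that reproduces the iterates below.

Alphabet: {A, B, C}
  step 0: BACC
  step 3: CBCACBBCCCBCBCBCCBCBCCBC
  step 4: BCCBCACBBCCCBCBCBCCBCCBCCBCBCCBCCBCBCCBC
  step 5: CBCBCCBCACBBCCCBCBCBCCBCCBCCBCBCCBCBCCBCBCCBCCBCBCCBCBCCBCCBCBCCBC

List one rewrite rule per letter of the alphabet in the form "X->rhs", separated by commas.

  step 4 ⇒ step 5: BCCBCACBBCCCBCBCBCCBCCBCCBCBCCBCCBCBCCBC ⇒ C·BC·BC·C·BC·ACB·BC·C·C·BC·BC·BC·C·BC·C·BC·C·BC·BC·C·BC·BC·C·BC·BC·C·BC·C·BC·BC·C·BC·BC·C·BC·C·BC·BC·C·BC
    A ↦ ACB
    B ↦ C
    C ↦ BC

A->ACB, B->C, C->BC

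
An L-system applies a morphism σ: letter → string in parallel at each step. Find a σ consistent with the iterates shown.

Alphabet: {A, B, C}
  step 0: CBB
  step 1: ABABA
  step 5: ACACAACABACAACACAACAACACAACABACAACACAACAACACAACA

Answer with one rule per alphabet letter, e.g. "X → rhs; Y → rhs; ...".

  step 0 ⇒ step 1: CBB ⇒ A·BA·BA
    B ↦ BA
    C ↦ A
    A ↦ CA  (constrained at step 1)

A->CA, B->BA, C->A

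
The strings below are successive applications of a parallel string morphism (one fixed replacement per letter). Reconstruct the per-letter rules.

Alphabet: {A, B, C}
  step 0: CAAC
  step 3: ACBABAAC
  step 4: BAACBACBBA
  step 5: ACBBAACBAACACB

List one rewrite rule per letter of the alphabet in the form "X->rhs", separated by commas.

  step 4 ⇒ step 5: BAACBACBBA ⇒ AC·B·B·A·AC·B·A·AC·AC·B
    A ↦ B
    B ↦ AC
    C ↦ A

A->B, B->AC, C->A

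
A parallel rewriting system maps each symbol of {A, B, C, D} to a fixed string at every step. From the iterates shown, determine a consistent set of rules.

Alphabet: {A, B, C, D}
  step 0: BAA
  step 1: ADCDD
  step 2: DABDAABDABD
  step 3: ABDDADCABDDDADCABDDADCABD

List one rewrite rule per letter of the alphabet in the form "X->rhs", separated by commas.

A->D, B->ADC, C->A, D->ABD

  step 2 ⇒ step 3: DABDAABDABD ⇒ ABD·D·ADC·ABD·D·D·ADC·ABD·D·ADC·ABD
    A ↦ D
    B ↦ ADC
    D ↦ ABD
  step 1 ⇒ step 2: ADCDD ⇒ D·ABD·A·ABD·ABD
    C ↦ A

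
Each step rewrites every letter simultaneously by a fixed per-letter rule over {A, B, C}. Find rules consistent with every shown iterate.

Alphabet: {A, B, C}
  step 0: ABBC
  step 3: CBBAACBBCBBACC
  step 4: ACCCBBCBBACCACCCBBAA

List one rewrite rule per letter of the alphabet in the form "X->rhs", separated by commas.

A->CBB, B->C, C->A

  step 3 ⇒ step 4: CBBAACBBCBBACC ⇒ A·C·C·CBB·CBB·A·C·C·A·C·C·CBB·A·A
    A ↦ CBB
    B ↦ C
    C ↦ A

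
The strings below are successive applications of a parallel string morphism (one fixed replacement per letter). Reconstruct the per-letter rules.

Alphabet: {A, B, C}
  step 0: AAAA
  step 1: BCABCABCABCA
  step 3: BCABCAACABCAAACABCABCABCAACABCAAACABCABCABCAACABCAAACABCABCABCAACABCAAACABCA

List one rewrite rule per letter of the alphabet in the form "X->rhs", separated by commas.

  step 0 ⇒ step 1: AAAA ⇒ BCA·BCA·BCA·BCA
    A ↦ BCA
    B ↦ A  (constrained at step 1)
    C ↦ ACA  (constrained at step 1)

A->BCA, B->A, C->ACA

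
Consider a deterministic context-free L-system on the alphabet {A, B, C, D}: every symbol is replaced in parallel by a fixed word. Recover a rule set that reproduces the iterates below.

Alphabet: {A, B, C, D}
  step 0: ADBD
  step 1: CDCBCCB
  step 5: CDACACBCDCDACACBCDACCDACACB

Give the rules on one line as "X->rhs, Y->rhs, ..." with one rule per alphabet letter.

A->CD, B->C, C->A, D->CB

  step 0 ⇒ step 1: ADBD ⇒ CD·CB·C·CB
    A ↦ CD
    B ↦ C
    D ↦ CB
    C ↦ A  (constrained at step 1)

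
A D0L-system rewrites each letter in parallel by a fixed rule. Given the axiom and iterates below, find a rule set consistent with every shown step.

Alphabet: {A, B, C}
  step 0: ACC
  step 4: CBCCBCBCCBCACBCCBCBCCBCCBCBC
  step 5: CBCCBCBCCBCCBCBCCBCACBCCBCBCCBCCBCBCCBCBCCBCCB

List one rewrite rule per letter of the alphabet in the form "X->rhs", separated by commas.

  step 4 ⇒ step 5: CBCCBCBCCBCACBCCBCBCCBCCBCBC ⇒ CB·C·CB·CB·C·CB·C·CB·CB·C·CB·CA·CB·C·CB·CB·C·CB·C·CB·CB·C·CB·CB·C·CB·C·CB
    A ↦ CA
    B ↦ C
    C ↦ CB

A->CA, B->C, C->CB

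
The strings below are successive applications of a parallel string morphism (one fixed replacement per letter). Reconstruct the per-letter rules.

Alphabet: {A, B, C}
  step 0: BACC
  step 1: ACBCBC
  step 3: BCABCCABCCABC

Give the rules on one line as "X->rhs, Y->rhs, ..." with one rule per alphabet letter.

  step 0 ⇒ step 1: BACC ⇒ A·C·BC·BC
    A ↦ C
    B ↦ A
    C ↦ BC

A->C, B->A, C->BC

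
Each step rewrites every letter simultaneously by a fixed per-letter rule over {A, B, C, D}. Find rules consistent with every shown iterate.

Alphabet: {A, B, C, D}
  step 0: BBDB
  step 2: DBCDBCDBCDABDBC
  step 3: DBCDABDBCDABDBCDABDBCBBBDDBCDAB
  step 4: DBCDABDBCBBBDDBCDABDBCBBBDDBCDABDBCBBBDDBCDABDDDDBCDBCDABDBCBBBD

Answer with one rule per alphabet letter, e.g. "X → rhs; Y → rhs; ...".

  step 3 ⇒ step 4: DBCDABDBCDABDBCDABDBCBBBDDBCDAB ⇒ DBC·D·AB·DBC·BBB·D·DBC·D·AB·DBC·BBB·D·DBC·D·AB·DBC·BBB·D·DBC·D·AB·D·D·D·DBC·DBC·D·AB·DBC·BBB·D
    A ↦ BBB
    B ↦ D
    C ↦ AB
    D ↦ DBC

A->BBB, B->D, C->AB, D->DBC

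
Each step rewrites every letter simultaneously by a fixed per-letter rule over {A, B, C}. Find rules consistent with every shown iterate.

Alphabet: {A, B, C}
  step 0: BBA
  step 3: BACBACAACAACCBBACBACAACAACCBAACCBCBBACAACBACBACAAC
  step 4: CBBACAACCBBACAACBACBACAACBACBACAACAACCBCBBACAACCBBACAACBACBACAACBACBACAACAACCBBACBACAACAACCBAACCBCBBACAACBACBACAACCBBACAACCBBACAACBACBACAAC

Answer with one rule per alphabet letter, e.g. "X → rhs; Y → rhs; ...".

  step 3 ⇒ step 4: BACBACAACAACCBBACBACAACAACCBAACCBCBBACAACBACBACAAC ⇒ CB·BAC·AAC·CB·BAC·AAC·BAC·BAC·AAC·BAC·BAC·AAC·AAC·CB·CB·BAC·AAC·CB·BAC·AAC·BAC·BAC·AAC·BAC·BAC·AAC·AAC·CB·BAC·BAC·AAC·AAC·CB·AAC·CB·CB·BAC·AAC·BAC·BAC·AAC·CB·BAC·AAC·CB·BAC·AAC·BAC·BAC·AAC
    A ↦ BAC
    B ↦ CB
    C ↦ AAC

A->BAC, B->CB, C->AAC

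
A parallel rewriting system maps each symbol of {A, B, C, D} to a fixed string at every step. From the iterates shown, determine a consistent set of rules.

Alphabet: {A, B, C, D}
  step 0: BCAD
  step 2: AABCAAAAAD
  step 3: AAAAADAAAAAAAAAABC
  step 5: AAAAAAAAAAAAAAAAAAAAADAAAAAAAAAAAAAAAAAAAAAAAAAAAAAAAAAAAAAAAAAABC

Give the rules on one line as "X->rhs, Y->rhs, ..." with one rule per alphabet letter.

  step 2 ⇒ step 3: AABCAAAAAD ⇒ AA·AA·A·D·AA·AA·AA·AA·AA·BC
    A ↦ AA
    B ↦ A
    C ↦ D
    D ↦ BC

A->AA, B->A, C->D, D->BC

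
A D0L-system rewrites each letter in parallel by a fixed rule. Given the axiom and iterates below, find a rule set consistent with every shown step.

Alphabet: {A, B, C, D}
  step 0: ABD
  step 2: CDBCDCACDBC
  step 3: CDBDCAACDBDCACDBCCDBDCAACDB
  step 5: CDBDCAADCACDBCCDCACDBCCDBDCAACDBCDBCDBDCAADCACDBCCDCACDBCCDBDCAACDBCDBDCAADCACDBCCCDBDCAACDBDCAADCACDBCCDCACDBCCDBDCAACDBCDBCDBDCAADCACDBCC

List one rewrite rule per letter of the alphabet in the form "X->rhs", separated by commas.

A->C, B->A, C->CDB, D->DCA

  step 2 ⇒ step 3: CDBCDCACDBC ⇒ CDB·DCA·A·CDB·DCA·CDB·C·CDB·DCA·A·CDB
    A ↦ C
    B ↦ A
    C ↦ CDB
    D ↦ DCA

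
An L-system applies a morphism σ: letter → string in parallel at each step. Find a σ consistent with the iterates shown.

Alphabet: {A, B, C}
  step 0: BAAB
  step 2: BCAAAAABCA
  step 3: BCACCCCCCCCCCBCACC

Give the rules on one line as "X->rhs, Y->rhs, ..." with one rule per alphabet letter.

A->CC, B->BC, C->A

  step 2 ⇒ step 3: BCAAAAABCA ⇒ BC·A·CC·CC·CC·CC·CC·BC·A·CC
    A ↦ CC
    B ↦ BC
    C ↦ A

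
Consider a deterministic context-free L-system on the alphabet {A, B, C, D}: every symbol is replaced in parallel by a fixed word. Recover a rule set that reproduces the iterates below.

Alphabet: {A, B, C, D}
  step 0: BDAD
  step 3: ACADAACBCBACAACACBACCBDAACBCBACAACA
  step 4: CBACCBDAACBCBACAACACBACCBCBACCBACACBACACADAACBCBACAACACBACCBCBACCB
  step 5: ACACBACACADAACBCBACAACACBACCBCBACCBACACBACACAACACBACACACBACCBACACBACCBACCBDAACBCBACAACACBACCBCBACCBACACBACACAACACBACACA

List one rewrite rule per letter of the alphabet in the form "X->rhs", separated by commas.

  step 4 ⇒ step 5: CBACCBDAACBCBACAACACBACCBCBACCBACACBACACADAACBCBACAACACBACCBCBACCB ⇒ AC·A·CB·AC·AC·A·DAA·CB·CB·AC·A·AC·A·CB·AC·CB·CB·AC·CB·AC·A·CB·AC·AC·A·AC·A·CB·AC·AC·A·CB·AC·CB·AC·A·CB·AC·CB·AC·CB·DAA·CB·CB·AC·A·AC·A·CB·AC·CB·CB·AC·CB·AC·A·CB·AC·AC·A·AC·A·CB·AC·AC·A
    A ↦ CB
    B ↦ A
    C ↦ AC
    D ↦ DAA

A->CB, B->A, C->AC, D->DAA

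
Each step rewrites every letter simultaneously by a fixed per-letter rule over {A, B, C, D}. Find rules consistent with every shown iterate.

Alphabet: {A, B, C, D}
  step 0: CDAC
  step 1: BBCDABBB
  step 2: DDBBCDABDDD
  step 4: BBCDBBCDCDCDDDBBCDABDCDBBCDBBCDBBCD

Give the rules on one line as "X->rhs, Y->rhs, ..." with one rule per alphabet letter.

  step 1 ⇒ step 2: BBCDABBB ⇒ D·D·BB·CD·AB·D·D·D
    A ↦ AB
    B ↦ D
    C ↦ BB
    D ↦ CD

A->AB, B->D, C->BB, D->CD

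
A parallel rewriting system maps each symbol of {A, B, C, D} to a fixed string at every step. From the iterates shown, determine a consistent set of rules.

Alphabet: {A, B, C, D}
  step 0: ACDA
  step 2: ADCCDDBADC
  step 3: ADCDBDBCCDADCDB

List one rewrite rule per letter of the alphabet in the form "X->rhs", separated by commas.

  step 2 ⇒ step 3: ADCCDDBADC ⇒ AD·C·DB·DB·C·C·D·AD·C·DB
    A ↦ AD
    B ↦ D
    C ↦ DB
    D ↦ C

A->AD, B->D, C->DB, D->C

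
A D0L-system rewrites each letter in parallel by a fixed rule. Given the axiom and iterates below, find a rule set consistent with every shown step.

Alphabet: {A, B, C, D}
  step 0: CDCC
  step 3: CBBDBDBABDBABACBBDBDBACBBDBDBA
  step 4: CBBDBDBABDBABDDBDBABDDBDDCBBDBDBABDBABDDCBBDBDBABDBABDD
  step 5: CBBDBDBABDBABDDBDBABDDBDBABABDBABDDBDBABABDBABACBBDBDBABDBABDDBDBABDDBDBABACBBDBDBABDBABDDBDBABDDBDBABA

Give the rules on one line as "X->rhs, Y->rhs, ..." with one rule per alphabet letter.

A->D, B->BD, C->CB, D->BA

  step 4 ⇒ step 5: CBBDBDBABDBABDDBDBABDDBDDCBBDBDBABDBABDDCBBDBDBABDBABDD ⇒ CB·BD·BD·BA·BD·BA·BD·D·BD·BA·BD·D·BD·BA·BA·BD·BA·BD·D·BD·BA·BA·BD·BA·BA·CB·BD·BD·BA·BD·BA·BD·D·BD·BA·BD·D·BD·BA·BA·CB·BD·BD·BA·BD·BA·BD·D·BD·BA·BD·D·BD·BA·BA
    A ↦ D
    B ↦ BD
    C ↦ CB
    D ↦ BA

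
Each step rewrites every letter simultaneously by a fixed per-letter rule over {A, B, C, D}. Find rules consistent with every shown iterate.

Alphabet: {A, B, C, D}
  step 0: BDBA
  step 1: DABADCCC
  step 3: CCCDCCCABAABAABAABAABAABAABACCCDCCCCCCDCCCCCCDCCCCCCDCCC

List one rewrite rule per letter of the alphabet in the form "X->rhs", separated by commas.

  step 0 ⇒ step 1: BDBA ⇒ D·ABA·D·CCC
    A ↦ CCC
    B ↦ D
    D ↦ ABA
    C ↦ ABA  (constrained at step 1)

A->CCC, B->D, C->ABA, D->ABA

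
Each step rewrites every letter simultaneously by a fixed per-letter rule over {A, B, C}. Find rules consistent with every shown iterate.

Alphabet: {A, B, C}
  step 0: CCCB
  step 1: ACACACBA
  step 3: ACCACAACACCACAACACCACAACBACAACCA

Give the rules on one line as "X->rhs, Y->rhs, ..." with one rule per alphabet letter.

A->CA, B->BA, C->AC

  step 0 ⇒ step 1: CCCB ⇒ AC·AC·AC·BA
    B ↦ BA
    C ↦ AC
    A ↦ CA  (constrained at step 1)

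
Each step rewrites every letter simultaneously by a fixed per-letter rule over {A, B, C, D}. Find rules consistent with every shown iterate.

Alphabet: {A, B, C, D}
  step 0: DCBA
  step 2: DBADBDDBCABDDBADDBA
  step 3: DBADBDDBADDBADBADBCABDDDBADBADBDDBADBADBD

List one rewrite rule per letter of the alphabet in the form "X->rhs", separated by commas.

  step 2 ⇒ step 3: DBADBDDBCABDDBADDBA ⇒ DBA·D·BD·DBA·D·DBA·DBA·D·BCA·BD·D·DBA·DBA·D·BD·DBA·DBA·D·BD
    A ↦ BD
    B ↦ D
    C ↦ BCA
    D ↦ DBA

A->BD, B->D, C->BCA, D->DBA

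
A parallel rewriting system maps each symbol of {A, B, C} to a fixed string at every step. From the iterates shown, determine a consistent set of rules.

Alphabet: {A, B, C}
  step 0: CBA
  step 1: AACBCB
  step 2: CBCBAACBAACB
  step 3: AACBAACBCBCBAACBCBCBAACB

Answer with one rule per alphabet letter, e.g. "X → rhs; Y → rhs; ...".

  step 2 ⇒ step 3: CBCBAACBAACB ⇒ AA·CB·AA·CB·CB·CB·AA·CB·CB·CB·AA·CB
    A ↦ CB
    B ↦ CB
    C ↦ AA

A->CB, B->CB, C->AA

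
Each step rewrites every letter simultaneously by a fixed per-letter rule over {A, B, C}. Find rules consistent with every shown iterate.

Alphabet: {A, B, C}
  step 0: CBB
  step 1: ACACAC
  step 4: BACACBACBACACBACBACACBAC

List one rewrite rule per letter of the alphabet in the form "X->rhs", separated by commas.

A->B, B->AC, C->AC

  step 0 ⇒ step 1: CBB ⇒ AC·AC·AC
    B ↦ AC
    C ↦ AC
    A ↦ B  (constrained at step 1)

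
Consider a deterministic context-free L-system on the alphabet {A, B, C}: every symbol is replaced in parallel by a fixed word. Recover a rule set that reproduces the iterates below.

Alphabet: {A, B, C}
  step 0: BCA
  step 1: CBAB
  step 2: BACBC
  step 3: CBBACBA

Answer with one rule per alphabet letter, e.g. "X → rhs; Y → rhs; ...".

  step 2 ⇒ step 3: BACBC ⇒ C·B·BA·C·BA
    A ↦ B
    B ↦ C
    C ↦ BA

A->B, B->C, C->BA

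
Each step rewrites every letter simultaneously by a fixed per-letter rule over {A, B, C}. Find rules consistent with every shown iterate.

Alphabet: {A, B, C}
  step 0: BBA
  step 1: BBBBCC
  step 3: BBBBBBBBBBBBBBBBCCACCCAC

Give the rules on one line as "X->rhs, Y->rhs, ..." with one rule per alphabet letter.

  step 0 ⇒ step 1: BBA ⇒ BB·BB·CC
    A ↦ CC
    B ↦ BB
    C ↦ AC  (constrained at step 1)

A->CC, B->BB, C->AC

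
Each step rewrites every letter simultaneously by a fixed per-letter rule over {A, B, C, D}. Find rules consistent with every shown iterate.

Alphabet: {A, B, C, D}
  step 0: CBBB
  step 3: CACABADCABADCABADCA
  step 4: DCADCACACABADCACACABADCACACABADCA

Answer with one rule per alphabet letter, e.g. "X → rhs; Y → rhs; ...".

  step 3 ⇒ step 4: CACABADCABADCABADCA ⇒ D·CA·D·CA·CA·CA·BA·D·CA·CA·CA·BA·D·CA·CA·CA·BA·D·CA
    A ↦ CA
    B ↦ CA
    C ↦ D
    D ↦ BA

A->CA, B->CA, C->D, D->BA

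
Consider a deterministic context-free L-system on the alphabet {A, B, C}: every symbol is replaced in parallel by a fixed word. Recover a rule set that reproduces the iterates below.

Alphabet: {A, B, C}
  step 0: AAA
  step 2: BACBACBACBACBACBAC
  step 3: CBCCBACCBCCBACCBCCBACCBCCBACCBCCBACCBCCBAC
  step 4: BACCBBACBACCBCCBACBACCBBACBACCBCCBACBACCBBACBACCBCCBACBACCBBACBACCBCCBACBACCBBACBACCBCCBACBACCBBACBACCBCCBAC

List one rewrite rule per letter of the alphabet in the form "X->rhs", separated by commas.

  step 3 ⇒ step 4: CBCCBACCBCCBACCBCCBACCBCCBACCBCCBACCBCCBAC ⇒ BAC·CB·BAC·BAC·CB·CC·BAC·BAC·CB·BAC·BAC·CB·CC·BAC·BAC·CB·BAC·BAC·CB·CC·BAC·BAC·CB·BAC·BAC·CB·CC·BAC·BAC·CB·BAC·BAC·CB·CC·BAC·BAC·CB·BAC·BAC·CB·CC·BAC
    A ↦ CC
    B ↦ CB
    C ↦ BAC

A->CC, B->CB, C->BAC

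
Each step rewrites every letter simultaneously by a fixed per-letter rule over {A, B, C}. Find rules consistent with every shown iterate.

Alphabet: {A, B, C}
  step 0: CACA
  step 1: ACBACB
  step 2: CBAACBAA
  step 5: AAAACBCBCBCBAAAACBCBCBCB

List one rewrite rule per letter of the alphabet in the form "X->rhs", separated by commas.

A->CB, B->A, C->A

  step 1 ⇒ step 2: ACBACB ⇒ CB·A·A·CB·A·A
    A ↦ CB
    B ↦ A
    C ↦ A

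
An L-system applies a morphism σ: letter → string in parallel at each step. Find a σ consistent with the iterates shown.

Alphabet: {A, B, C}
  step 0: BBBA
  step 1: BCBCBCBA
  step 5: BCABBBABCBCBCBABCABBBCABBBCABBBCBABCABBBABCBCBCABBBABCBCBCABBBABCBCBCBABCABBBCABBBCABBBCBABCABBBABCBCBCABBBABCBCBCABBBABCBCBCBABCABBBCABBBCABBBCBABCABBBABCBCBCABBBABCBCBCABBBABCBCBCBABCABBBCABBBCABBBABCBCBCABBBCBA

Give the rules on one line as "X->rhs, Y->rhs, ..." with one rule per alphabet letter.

A->BA, B->BC, C->ABB

  step 0 ⇒ step 1: BBBA ⇒ BC·BC·BC·BA
    A ↦ BA
    B ↦ BC
    C ↦ ABB  (constrained at step 1)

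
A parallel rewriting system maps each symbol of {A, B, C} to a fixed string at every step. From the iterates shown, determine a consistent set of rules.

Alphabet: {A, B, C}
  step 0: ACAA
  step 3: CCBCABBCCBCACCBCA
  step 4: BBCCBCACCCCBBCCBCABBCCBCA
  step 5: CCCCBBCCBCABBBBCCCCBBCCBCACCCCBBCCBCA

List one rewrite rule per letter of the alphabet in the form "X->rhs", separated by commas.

A->CA, B->CC, C->B

  step 4 ⇒ step 5: BBCCBCACCCCBBCCBCABBCCBCA ⇒ CC·CC·B·B·CC·B·CA·B·B·B·B·CC·CC·B·B·CC·B·CA·CC·CC·B·B·CC·B·CA
    A ↦ CA
    B ↦ CC
    C ↦ B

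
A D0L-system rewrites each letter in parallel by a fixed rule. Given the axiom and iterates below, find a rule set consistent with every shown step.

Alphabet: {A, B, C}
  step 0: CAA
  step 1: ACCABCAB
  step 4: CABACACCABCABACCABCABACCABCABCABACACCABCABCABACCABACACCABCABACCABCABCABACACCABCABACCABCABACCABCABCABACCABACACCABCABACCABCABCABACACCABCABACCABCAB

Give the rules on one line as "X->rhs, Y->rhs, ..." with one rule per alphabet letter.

A->CAB, B->CAB, C->AC

  step 0 ⇒ step 1: CAA ⇒ AC·CAB·CAB
    A ↦ CAB
    C ↦ AC
    B ↦ CAB  (constrained at step 1)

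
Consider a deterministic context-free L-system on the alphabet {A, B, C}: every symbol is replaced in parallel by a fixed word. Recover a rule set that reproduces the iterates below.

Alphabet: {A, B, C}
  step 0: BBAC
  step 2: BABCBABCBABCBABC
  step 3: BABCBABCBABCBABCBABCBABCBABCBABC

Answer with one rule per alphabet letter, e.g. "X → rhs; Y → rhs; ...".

  step 2 ⇒ step 3: BABCBABCBABCBABC ⇒ BA·BC·BA·BC·BA·BC·BA·BC·BA·BC·BA·BC·BA·BC·BA·BC
    A ↦ BC
    B ↦ BA
    C ↦ BC

A->BC, B->BA, C->BC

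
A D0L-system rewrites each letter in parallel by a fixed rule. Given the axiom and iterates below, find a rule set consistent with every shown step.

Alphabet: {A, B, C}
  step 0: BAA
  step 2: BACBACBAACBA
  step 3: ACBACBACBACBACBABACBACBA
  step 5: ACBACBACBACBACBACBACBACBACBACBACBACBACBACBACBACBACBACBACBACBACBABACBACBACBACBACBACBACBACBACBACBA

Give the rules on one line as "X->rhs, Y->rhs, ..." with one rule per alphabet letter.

A->BA, B->AC, C->CB

  step 2 ⇒ step 3: BACBACBAACBA ⇒ AC·BA·CB·AC·BA·CB·AC·BA·BA·CB·AC·BA
    A ↦ BA
    B ↦ AC
    C ↦ CB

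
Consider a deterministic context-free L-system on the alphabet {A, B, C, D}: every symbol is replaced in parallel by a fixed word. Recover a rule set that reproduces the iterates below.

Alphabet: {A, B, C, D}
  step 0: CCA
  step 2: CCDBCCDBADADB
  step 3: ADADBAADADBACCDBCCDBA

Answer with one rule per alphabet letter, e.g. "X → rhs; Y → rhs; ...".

  step 2 ⇒ step 3: CCDBCCDBADADB ⇒ AD·AD·B·A·AD·AD·B·A·CCD·B·CCD·B·A
    A ↦ CCD
    B ↦ A
    C ↦ AD
    D ↦ B

A->CCD, B->A, C->AD, D->B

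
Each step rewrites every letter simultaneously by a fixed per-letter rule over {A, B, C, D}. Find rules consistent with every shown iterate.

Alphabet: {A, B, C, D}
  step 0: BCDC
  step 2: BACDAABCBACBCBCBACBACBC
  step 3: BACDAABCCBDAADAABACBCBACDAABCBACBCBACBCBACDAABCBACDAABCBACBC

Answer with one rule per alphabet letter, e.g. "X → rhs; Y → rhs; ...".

A->DAA, B->BAC, C->BC, D->CB

  step 2 ⇒ step 3: BACDAABCBACBCBCBACBACBC ⇒ BAC·DAA·BC·CB·DAA·DAA·BAC·BC·BAC·DAA·BC·BAC·BC·BAC·BC·BAC·DAA·BC·BAC·DAA·BC·BAC·BC
    A ↦ DAA
    B ↦ BAC
    C ↦ BC
    D ↦ CB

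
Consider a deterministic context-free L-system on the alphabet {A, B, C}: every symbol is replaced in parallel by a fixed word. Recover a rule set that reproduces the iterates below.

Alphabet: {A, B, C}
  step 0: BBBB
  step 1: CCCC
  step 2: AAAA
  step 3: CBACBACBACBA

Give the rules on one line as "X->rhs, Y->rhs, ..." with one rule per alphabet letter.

A->CBA, B->C, C->A

  step 2 ⇒ step 3: AAAA ⇒ CBA·CBA·CBA·CBA
    A ↦ CBA
  step 0 ⇒ step 1: BBBB ⇒ C·C·C·C
    B ↦ C
  step 1 ⇒ step 2: CCCC ⇒ A·A·A·A
    C ↦ A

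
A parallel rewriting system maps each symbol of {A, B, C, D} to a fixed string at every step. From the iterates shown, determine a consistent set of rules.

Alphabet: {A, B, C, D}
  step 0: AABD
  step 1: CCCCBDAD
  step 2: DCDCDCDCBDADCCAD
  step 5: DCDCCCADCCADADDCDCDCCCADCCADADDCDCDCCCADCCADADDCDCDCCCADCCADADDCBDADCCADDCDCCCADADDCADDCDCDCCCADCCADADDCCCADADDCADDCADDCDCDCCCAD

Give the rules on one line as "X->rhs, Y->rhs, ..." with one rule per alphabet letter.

  step 1 ⇒ step 2: CCCCBDAD ⇒ DC·DC·DC·DC·BD·AD·CC·AD
    A ↦ CC
    B ↦ BD
    C ↦ DC
    D ↦ AD

A->CC, B->BD, C->DC, D->AD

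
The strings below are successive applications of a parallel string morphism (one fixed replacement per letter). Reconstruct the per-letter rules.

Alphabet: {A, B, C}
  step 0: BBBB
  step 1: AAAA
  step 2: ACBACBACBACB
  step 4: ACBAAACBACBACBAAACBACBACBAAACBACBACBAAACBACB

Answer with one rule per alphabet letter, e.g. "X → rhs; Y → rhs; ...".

  step 1 ⇒ step 2: AAAA ⇒ ACB·ACB·ACB·ACB
    A ↦ ACB
  step 0 ⇒ step 1: BBBB ⇒ A·A·A·A
    B ↦ A
    C ↦ A  (constrained at step 2)

A->ACB, B->A, C->A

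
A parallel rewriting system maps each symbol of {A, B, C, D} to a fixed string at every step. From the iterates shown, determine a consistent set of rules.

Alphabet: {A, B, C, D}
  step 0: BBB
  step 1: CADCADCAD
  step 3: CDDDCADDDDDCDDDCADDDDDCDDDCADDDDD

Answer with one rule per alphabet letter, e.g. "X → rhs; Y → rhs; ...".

A->B, B->CAD, C->CD, D->DD

  step 0 ⇒ step 1: BBB ⇒ CAD·CAD·CAD
    B ↦ CAD
    A ↦ B  (constrained at step 1)
    C ↦ CD  (constrained at step 1)
    D ↦ DD  (constrained at step 1)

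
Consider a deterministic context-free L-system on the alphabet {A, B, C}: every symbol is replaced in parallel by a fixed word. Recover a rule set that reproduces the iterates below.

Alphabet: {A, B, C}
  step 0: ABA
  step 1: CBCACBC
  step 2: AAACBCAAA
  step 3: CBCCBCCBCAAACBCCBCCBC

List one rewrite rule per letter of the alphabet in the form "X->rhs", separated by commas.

  step 2 ⇒ step 3: AAACBCAAA ⇒ CBC·CBC·CBC·A·A·A·CBC·CBC·CBC
    A ↦ CBC
    B ↦ A
    C ↦ A

A->CBC, B->A, C->A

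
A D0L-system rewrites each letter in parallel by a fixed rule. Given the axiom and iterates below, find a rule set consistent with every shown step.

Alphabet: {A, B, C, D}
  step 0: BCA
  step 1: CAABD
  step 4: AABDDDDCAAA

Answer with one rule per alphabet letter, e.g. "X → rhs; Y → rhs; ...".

A->D, B->CA, C->AB, D->A

  step 0 ⇒ step 1: BCA ⇒ CA·AB·D
    A ↦ D
    B ↦ CA
    C ↦ AB
    D ↦ A  (constrained at step 1)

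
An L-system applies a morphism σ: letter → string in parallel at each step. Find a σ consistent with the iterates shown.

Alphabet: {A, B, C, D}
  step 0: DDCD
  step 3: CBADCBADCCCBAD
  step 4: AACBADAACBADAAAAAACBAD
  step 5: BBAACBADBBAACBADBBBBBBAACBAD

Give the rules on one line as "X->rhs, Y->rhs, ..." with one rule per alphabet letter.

A->B, B->C, C->AA, D->AD

  step 4 ⇒ step 5: AACBADAACBADAAAAAACBAD ⇒ B·B·AA·C·B·AD·B·B·AA·C·B·AD·B·B·B·B·B·B·AA·C·B·AD
    A ↦ B
    B ↦ C
    C ↦ AA
    D ↦ AD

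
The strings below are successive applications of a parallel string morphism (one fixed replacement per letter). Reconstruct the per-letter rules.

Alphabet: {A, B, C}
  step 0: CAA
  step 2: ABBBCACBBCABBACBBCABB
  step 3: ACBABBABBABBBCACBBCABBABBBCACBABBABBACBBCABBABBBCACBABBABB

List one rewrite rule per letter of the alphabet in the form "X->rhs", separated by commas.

A->ACB, B->ABB, C->BC

  step 2 ⇒ step 3: ABBBCACBBCABBACBBCABB ⇒ ACB·ABB·ABB·ABB·BC·ACB·BC·ABB·ABB·BC·ACB·ABB·ABB·ACB·BC·ABB·ABB·BC·ACB·ABB·ABB
    A ↦ ACB
    B ↦ ABB
    C ↦ BC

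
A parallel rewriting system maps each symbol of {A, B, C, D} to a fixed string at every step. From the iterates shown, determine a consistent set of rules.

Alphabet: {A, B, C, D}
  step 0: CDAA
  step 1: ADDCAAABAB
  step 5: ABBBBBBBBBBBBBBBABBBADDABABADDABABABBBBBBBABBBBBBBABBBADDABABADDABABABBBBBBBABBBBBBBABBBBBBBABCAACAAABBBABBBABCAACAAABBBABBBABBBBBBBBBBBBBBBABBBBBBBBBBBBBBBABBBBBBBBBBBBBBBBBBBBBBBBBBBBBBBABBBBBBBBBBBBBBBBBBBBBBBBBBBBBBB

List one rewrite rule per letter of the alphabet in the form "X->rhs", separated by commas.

  step 0 ⇒ step 1: CDAA ⇒ ADD·CAA·AB·AB
    A ↦ AB
    C ↦ ADD
    D ↦ CAA
    B ↦ BB  (constrained at step 1)

A->AB, B->BB, C->ADD, D->CAA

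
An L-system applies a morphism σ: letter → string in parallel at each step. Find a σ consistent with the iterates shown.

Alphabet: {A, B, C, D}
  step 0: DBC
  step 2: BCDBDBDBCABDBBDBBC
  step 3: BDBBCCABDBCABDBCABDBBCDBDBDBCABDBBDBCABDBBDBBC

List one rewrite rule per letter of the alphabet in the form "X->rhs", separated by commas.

A->DBD, B->BDB, C->BC, D->CA

  step 2 ⇒ step 3: BCDBDBDBCABDBBDBBC ⇒ BDB·BC·CA·BDB·CA·BDB·CA·BDB·BC·DBD·BDB·CA·BDB·BDB·CA·BDB·BDB·BC
    A ↦ DBD
    B ↦ BDB
    C ↦ BC
    D ↦ CA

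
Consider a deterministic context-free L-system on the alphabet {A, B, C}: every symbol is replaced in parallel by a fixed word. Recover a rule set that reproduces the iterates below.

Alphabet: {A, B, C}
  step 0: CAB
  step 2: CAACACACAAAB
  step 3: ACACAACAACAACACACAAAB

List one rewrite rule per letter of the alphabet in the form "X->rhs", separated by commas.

  step 2 ⇒ step 3: CAACACACAAAB ⇒ A·CA·CA·A·CA·A·CA·A·CA·CA·CA·AAB
    A ↦ CA
    B ↦ AAB
    C ↦ A

A->CA, B->AAB, C->A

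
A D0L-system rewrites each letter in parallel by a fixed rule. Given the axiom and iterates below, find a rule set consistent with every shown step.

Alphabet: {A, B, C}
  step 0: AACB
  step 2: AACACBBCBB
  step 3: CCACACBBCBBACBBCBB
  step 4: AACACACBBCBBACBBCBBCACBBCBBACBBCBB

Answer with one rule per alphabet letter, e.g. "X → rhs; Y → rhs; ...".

  step 3 ⇒ step 4: CCACACBBCBBACBBCBB ⇒ A·A·C·A·C·A·CBB·CBB·A·CBB·CBB·C·A·CBB·CBB·A·CBB·CBB
    A ↦ C
    B ↦ CBB
    C ↦ A

A->C, B->CBB, C->A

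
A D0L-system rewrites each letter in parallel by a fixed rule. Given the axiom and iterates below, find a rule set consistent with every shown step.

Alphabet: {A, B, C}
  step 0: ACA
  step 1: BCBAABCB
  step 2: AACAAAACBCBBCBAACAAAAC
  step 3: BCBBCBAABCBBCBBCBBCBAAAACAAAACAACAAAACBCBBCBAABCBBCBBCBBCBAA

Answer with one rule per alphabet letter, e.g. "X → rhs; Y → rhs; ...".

A->BCB, B->AAC, C->AA

  step 2 ⇒ step 3: AACAAAACBCBBCBAACAAAAC ⇒ BCB·BCB·AA·BCB·BCB·BCB·BCB·AA·AAC·AA·AAC·AAC·AA·AAC·BCB·BCB·AA·BCB·BCB·BCB·BCB·AA
    A ↦ BCB
    B ↦ AAC
    C ↦ AA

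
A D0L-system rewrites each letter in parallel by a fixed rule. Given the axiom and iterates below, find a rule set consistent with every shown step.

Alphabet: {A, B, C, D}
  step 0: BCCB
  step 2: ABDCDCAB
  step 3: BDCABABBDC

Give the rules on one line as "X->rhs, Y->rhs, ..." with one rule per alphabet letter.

A->B, B->DC, C->B, D->A

  step 2 ⇒ step 3: ABDCDCAB ⇒ B·DC·A·B·A·B·B·DC
    A ↦ B
    B ↦ DC
    C ↦ B
    D ↦ A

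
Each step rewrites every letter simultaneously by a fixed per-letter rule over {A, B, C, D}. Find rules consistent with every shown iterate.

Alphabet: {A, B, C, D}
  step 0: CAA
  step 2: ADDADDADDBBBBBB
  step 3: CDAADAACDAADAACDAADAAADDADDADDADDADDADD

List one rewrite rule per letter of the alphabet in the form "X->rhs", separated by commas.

  step 2 ⇒ step 3: ADDADDADDBBBBBB ⇒ C·DAA·DAA·C·DAA·DAA·C·DAA·DAA·ADD·ADD·ADD·ADD·ADD·ADD
    A ↦ C
    B ↦ ADD
    D ↦ DAA
    C ↦ BBB  (constrained at step 0)

A->C, B->ADD, C->BBB, D->DAA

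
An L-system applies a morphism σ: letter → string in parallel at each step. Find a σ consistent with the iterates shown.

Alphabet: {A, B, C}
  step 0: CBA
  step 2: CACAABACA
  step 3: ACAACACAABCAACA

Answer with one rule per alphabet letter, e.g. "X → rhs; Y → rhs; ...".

  step 2 ⇒ step 3: CACAABACA ⇒ A·CA·A·CA·CA·AB·CA·A·CA
    A ↦ CA
    B ↦ AB
    C ↦ A

A->CA, B->AB, C->A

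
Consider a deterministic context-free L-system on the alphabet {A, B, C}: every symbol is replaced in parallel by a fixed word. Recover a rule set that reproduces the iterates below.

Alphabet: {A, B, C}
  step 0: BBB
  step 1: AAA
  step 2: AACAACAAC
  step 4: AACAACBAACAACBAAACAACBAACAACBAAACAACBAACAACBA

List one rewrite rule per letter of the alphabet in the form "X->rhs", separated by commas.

A->AAC, B->A, C->B

  step 1 ⇒ step 2: AAA ⇒ AAC·AAC·AAC
    A ↦ AAC
  step 0 ⇒ step 1: BBB ⇒ A·A·A
    B ↦ A
    C ↦ B  (constrained at step 2)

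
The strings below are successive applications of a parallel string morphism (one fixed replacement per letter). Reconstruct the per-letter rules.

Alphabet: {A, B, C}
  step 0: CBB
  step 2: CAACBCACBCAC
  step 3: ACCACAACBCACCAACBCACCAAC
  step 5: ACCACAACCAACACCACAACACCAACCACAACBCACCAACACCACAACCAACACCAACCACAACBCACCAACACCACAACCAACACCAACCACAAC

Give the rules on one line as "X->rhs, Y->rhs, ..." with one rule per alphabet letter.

A->CA, B->BC, C->AC

  step 2 ⇒ step 3: CAACBCACBCAC ⇒ AC·CA·CA·AC·BC·AC·CA·AC·BC·AC·CA·AC
    A ↦ CA
    B ↦ BC
    C ↦ AC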